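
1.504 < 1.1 False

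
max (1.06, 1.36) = 1.36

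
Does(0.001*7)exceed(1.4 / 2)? No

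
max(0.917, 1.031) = 1.031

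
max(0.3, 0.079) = 0.3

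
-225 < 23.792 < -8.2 False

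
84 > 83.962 True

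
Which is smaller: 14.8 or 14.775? 14.775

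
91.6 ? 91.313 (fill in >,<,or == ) >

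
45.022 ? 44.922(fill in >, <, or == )>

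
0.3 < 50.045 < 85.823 True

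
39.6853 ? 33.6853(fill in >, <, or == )>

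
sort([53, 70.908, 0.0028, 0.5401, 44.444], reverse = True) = [70.908, 53, 44.444, 0.5401, 0.0028]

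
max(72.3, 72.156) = 72.3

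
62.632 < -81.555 False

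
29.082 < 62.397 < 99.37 True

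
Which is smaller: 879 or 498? 498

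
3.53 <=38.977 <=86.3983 True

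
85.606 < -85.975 False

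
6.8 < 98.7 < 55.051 False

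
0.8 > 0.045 True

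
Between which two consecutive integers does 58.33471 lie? 58 and 59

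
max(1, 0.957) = 1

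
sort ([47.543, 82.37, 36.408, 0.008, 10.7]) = [0.008, 10.7, 36.408, 47.543, 82.37]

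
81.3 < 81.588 True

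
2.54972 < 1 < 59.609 False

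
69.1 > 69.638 False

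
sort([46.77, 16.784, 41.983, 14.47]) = [14.47, 16.784, 41.983, 46.77]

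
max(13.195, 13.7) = 13.7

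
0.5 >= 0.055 True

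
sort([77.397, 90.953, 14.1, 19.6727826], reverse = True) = [90.953, 77.397, 19.6727826, 14.1]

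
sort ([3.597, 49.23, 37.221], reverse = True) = [49.23, 37.221, 3.597]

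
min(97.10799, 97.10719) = 97.10719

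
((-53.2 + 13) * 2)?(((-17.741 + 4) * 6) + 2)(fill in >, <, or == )>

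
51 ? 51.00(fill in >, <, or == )==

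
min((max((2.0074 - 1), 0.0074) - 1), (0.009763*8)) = 0.0074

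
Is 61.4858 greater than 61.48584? No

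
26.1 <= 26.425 True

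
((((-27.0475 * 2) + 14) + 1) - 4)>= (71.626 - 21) False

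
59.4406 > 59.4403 True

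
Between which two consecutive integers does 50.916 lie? 50 and 51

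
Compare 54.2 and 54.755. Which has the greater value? 54.755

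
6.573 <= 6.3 False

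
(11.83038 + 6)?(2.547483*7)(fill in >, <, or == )<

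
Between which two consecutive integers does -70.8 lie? -71 and -70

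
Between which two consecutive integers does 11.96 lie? 11 and 12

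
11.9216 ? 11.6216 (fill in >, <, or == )>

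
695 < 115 False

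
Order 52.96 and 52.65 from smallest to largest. 52.65, 52.96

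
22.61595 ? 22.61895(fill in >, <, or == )<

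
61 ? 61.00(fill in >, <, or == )==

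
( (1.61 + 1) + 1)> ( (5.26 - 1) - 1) True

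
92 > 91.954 True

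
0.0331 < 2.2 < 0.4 False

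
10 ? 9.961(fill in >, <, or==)>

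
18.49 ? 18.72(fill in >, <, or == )<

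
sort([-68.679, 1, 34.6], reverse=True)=[34.6, 1, -68.679]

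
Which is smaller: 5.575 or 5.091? 5.091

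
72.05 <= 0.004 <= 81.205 False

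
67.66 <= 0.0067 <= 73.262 False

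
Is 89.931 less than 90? Yes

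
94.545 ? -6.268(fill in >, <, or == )>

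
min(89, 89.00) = 89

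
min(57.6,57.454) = 57.454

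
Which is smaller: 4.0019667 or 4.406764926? 4.0019667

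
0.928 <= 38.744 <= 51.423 True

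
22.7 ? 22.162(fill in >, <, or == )>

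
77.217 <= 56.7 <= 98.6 False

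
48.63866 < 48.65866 True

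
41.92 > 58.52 False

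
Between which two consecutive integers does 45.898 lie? 45 and 46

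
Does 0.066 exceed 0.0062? Yes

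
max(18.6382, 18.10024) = 18.6382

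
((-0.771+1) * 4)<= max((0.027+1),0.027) True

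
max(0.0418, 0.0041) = 0.0418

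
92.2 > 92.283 False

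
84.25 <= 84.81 True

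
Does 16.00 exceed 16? No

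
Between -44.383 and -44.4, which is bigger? -44.383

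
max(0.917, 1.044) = 1.044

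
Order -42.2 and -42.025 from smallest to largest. -42.2, -42.025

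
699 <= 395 False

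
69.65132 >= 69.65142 False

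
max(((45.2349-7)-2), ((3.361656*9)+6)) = 36.254904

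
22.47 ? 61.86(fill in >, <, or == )<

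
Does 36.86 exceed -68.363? Yes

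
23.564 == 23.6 False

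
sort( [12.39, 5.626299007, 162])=[5.626299007, 12.39, 162]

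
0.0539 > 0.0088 True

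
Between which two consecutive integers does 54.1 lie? 54 and 55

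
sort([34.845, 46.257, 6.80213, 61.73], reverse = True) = [61.73, 46.257, 34.845, 6.80213]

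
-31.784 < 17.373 True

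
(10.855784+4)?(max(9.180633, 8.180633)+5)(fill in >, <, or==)>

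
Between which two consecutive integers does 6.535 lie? 6 and 7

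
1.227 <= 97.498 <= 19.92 False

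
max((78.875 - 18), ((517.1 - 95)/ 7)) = 60.875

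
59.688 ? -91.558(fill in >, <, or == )>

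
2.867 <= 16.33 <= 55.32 True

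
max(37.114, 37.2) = 37.2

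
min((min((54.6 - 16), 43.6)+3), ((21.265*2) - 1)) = 41.53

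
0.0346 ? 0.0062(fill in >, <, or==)>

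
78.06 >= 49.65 True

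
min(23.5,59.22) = 23.5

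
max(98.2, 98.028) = 98.2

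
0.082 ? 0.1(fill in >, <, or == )<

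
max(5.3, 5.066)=5.3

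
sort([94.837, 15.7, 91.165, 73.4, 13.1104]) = [13.1104, 15.7, 73.4, 91.165, 94.837]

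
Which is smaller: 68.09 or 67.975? 67.975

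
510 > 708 False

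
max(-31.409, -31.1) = -31.1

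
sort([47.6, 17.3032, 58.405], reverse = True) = [58.405, 47.6, 17.3032]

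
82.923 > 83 False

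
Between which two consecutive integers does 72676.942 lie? 72676 and 72677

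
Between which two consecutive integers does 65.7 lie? 65 and 66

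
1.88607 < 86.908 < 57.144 False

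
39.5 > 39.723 False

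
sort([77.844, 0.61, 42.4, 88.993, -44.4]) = [-44.4, 0.61, 42.4, 77.844, 88.993]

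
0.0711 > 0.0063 True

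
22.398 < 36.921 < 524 True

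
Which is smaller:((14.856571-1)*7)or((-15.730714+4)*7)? ((-15.730714+4)*7)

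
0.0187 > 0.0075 True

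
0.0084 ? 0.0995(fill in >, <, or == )<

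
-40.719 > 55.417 False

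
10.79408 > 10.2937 True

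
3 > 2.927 True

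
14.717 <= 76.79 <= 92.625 True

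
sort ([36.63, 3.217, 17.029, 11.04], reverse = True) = [36.63, 17.029, 11.04, 3.217]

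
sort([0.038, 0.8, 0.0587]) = [0.038, 0.0587, 0.8]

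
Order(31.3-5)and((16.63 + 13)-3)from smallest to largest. (31.3-5), ((16.63 + 13)-3)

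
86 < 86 False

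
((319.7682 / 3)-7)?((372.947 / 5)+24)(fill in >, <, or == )>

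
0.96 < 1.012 True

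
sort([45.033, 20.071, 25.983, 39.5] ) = [20.071, 25.983, 39.5, 45.033]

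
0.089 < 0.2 True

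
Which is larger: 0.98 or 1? 1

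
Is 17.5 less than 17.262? No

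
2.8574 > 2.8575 False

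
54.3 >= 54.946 False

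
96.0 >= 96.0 True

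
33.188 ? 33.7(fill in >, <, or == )<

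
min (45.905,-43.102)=-43.102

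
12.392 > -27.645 True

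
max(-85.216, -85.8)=-85.216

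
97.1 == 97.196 False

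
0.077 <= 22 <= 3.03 False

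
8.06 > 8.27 False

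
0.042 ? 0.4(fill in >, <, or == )<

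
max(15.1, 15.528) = 15.528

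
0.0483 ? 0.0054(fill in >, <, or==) >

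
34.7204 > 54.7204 False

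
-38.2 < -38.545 False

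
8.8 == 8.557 False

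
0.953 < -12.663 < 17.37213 False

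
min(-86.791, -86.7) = -86.791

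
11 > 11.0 False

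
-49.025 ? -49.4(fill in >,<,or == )>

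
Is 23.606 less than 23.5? No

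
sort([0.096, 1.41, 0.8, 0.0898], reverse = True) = [1.41, 0.8, 0.096, 0.0898]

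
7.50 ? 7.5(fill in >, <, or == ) ==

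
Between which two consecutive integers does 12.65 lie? 12 and 13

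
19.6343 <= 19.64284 True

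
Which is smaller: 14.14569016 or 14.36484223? 14.14569016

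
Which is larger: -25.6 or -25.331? -25.331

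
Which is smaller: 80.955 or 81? 80.955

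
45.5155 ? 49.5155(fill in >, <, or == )<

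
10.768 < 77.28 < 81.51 True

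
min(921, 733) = 733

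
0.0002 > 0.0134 False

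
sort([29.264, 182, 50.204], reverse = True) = [182, 50.204, 29.264]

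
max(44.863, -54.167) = 44.863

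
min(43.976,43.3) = 43.3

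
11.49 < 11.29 False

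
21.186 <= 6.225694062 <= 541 False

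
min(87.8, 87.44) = 87.44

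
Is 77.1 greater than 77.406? No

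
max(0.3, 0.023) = 0.3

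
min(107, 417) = 107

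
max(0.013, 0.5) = 0.5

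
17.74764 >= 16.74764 True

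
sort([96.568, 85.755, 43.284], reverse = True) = [96.568, 85.755, 43.284]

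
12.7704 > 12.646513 True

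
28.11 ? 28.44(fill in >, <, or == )<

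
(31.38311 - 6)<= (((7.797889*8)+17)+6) True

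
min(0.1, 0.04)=0.04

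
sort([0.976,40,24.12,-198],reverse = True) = [40,24.12,0.976,-198]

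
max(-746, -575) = -575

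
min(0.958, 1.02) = 0.958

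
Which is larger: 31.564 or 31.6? 31.6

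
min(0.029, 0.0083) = 0.0083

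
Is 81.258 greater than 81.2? Yes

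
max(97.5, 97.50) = 97.50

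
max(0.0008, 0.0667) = 0.0667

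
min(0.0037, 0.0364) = 0.0037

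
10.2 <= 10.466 True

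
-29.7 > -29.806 True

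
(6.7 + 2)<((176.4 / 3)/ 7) False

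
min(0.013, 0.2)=0.013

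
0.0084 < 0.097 True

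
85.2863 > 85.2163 True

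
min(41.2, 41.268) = 41.2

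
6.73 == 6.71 False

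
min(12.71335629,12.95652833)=12.71335629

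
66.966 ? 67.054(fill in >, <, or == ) <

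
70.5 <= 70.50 True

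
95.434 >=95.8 False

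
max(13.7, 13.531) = 13.7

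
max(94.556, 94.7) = 94.7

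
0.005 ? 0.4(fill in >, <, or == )<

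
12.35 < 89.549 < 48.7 False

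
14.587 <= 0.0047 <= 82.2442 False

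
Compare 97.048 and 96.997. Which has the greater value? 97.048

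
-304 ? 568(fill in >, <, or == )<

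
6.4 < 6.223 False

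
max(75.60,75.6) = 75.6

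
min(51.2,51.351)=51.2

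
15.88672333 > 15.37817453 True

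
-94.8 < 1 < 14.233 True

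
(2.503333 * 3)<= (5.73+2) True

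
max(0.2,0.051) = 0.2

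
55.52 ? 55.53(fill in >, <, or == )<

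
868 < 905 True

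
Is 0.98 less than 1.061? Yes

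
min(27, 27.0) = 27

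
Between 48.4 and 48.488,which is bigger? 48.488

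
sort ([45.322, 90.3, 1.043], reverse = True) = [90.3, 45.322, 1.043]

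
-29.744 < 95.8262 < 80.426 False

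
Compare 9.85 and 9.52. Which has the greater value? 9.85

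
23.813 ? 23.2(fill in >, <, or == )>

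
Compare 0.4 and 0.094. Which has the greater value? 0.4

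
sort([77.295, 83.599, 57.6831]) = [57.6831, 77.295, 83.599]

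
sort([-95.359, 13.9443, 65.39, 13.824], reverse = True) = [65.39, 13.9443, 13.824, -95.359]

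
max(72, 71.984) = 72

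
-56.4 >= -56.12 False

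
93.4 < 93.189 False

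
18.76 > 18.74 True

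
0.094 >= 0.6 False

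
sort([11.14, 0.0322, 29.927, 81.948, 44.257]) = [0.0322, 11.14, 29.927, 44.257, 81.948]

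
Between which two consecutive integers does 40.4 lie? 40 and 41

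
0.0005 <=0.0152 True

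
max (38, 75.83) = 75.83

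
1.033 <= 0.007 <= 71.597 False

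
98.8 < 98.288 False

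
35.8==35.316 False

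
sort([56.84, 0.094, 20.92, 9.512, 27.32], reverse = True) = [56.84, 27.32, 20.92, 9.512, 0.094]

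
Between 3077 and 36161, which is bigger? 36161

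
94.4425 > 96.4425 False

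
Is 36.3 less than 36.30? No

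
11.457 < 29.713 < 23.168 False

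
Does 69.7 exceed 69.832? No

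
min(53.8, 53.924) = 53.8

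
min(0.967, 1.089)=0.967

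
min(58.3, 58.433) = 58.3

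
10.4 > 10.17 True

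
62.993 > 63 False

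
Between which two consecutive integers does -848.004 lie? -849 and -848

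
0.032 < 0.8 True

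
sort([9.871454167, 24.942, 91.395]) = [9.871454167, 24.942, 91.395]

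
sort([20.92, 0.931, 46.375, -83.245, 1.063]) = [-83.245, 0.931, 1.063, 20.92, 46.375]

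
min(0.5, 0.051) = 0.051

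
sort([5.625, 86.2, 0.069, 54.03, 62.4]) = [0.069, 5.625, 54.03, 62.4, 86.2]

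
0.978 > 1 False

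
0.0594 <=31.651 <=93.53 True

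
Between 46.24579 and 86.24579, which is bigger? 86.24579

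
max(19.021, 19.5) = 19.5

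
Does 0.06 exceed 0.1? No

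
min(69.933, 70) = 69.933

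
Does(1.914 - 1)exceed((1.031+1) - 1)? No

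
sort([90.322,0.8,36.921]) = [0.8,36.921,90.322]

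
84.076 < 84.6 True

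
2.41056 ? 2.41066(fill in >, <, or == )<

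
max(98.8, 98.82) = 98.82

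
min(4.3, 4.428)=4.3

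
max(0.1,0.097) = 0.1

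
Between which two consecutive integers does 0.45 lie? 0 and 1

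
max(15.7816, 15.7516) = 15.7816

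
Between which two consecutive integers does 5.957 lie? 5 and 6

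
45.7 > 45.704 False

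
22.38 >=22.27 True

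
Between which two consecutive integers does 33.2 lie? 33 and 34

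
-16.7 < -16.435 True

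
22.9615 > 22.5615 True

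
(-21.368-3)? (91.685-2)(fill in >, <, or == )<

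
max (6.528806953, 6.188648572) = 6.528806953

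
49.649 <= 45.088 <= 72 False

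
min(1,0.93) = 0.93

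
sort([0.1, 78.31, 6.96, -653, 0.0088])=[-653, 0.0088, 0.1, 6.96, 78.31]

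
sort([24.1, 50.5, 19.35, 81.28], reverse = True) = [81.28, 50.5, 24.1, 19.35]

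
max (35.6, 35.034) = 35.6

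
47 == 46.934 False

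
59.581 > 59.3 True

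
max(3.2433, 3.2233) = 3.2433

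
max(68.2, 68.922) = 68.922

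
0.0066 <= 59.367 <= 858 True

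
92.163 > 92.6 False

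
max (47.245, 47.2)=47.245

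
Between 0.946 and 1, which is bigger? 1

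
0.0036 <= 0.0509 True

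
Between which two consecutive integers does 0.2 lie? 0 and 1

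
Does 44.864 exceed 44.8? Yes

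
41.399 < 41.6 True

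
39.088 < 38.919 False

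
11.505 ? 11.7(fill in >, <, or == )<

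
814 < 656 False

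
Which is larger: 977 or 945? 977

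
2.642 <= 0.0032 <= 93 False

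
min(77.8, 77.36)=77.36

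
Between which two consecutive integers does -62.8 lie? -63 and -62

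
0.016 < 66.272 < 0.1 False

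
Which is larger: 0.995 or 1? 1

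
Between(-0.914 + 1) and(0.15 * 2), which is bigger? (0.15 * 2)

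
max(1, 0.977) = 1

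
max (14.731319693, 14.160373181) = 14.731319693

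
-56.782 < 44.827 True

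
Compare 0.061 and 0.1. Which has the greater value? 0.1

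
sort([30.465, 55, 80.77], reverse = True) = [80.77, 55, 30.465]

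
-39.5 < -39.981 False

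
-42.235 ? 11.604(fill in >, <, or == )<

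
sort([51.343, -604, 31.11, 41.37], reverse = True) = [51.343, 41.37, 31.11, -604]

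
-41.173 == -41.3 False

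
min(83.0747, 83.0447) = 83.0447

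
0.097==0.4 False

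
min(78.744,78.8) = 78.744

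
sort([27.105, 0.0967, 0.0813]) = [0.0813, 0.0967, 27.105]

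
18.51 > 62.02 False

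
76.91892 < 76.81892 False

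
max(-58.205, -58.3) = -58.205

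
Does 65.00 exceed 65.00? No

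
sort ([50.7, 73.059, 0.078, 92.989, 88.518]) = [0.078, 50.7, 73.059, 88.518, 92.989]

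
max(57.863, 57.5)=57.863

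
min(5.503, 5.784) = 5.503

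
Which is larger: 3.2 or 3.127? 3.2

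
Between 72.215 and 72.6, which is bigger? 72.6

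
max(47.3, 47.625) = 47.625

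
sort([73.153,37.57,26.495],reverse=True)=[73.153,37.57,26.495]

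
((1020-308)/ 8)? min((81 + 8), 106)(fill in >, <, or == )==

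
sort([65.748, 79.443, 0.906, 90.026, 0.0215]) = [0.0215, 0.906, 65.748, 79.443, 90.026]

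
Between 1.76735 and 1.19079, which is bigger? 1.76735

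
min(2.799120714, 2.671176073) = 2.671176073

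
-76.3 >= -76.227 False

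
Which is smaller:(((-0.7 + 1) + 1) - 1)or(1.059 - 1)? (1.059 - 1)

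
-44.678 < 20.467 True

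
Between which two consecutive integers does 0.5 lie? 0 and 1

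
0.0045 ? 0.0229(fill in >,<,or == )<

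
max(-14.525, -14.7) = -14.525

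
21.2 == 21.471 False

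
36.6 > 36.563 True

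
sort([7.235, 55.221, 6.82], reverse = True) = [55.221, 7.235, 6.82]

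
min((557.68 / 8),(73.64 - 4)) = 69.64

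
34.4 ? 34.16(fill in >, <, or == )>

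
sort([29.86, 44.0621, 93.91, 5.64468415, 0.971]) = [0.971, 5.64468415, 29.86, 44.0621, 93.91]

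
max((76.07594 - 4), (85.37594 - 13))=72.37594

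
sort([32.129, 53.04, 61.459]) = [32.129, 53.04, 61.459]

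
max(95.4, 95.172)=95.4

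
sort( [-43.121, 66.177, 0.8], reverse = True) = [66.177, 0.8, -43.121]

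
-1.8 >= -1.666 False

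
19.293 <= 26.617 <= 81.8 True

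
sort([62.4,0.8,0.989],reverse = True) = [62.4,0.989,0.8]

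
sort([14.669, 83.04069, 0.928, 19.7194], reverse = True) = [83.04069, 19.7194, 14.669, 0.928]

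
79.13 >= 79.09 True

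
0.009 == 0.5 False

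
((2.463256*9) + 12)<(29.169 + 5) False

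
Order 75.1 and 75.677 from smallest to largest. 75.1, 75.677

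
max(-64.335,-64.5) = -64.335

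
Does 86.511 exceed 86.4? Yes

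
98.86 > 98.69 True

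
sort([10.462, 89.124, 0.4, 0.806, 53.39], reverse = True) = [89.124, 53.39, 10.462, 0.806, 0.4]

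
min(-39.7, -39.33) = -39.7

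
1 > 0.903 True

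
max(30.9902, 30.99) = 30.9902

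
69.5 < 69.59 True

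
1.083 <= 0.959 False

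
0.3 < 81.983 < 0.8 False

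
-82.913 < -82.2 True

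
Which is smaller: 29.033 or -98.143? -98.143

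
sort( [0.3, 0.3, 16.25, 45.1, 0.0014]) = [0.0014, 0.3, 0.3, 16.25, 45.1]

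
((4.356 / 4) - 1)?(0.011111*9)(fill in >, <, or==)<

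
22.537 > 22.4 True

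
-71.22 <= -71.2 True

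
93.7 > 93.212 True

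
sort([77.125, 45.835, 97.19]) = [45.835, 77.125, 97.19]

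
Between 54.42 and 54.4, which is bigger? 54.42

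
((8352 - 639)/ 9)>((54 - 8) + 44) True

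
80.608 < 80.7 True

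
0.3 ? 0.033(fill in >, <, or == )>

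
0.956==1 False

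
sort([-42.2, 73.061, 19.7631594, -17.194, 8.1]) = [-42.2, -17.194, 8.1, 19.7631594, 73.061]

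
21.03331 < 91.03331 True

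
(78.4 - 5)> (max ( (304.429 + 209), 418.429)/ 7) True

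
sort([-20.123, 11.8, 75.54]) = [-20.123, 11.8, 75.54]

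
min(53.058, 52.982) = 52.982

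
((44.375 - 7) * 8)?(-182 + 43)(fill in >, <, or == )>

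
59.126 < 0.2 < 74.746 False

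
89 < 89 False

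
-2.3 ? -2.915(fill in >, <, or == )>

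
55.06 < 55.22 True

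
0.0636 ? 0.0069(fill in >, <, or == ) >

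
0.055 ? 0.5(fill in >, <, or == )<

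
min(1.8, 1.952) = 1.8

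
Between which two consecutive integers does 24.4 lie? 24 and 25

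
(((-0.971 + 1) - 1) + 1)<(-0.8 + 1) True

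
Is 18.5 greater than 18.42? Yes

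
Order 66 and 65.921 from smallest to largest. 65.921, 66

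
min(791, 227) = 227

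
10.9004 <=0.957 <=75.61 False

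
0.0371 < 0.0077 False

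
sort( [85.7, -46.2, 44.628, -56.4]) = [-56.4, -46.2, 44.628, 85.7]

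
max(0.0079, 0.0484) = 0.0484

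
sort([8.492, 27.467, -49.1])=[-49.1, 8.492, 27.467]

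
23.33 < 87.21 True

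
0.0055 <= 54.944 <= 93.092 True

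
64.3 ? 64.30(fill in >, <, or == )==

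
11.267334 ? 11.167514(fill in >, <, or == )>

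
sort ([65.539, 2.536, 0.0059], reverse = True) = [65.539, 2.536, 0.0059]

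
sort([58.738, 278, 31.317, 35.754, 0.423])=[0.423, 31.317, 35.754, 58.738, 278]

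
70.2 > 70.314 False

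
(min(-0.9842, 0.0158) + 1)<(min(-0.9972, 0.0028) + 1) False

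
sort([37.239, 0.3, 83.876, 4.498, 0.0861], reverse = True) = [83.876, 37.239, 4.498, 0.3, 0.0861]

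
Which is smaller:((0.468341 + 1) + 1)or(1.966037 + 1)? ((0.468341 + 1) + 1)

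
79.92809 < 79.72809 False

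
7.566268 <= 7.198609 False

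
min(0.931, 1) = 0.931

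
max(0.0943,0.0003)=0.0943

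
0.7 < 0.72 True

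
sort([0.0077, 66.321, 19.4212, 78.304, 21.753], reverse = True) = [78.304, 66.321, 21.753, 19.4212, 0.0077]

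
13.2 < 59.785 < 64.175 True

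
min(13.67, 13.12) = 13.12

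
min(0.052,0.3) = 0.052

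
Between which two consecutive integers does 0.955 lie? 0 and 1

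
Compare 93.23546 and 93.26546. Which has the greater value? 93.26546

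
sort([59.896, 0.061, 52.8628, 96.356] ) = [0.061, 52.8628, 59.896, 96.356]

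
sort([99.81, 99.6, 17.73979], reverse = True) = [99.81, 99.6, 17.73979]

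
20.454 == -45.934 False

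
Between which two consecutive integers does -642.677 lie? -643 and -642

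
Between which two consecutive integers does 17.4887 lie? 17 and 18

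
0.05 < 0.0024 False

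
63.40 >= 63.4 True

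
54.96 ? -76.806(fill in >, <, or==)>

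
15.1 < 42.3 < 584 True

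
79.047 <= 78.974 False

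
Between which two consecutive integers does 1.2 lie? 1 and 2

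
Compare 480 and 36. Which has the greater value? 480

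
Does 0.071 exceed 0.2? No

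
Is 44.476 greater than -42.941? Yes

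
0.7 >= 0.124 True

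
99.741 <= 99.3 False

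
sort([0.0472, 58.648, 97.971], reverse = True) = [97.971, 58.648, 0.0472]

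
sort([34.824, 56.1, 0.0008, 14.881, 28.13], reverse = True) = [56.1, 34.824, 28.13, 14.881, 0.0008]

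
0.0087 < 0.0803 True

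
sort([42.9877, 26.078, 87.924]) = [26.078, 42.9877, 87.924]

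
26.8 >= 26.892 False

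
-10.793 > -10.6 False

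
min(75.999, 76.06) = 75.999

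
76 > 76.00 False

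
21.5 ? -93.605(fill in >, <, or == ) >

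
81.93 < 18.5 False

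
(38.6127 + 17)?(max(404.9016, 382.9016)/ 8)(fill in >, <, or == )>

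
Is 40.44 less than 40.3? No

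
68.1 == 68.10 True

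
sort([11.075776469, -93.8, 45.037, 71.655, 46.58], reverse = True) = [71.655, 46.58, 45.037, 11.075776469, -93.8]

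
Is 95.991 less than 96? Yes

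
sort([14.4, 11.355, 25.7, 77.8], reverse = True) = [77.8, 25.7, 14.4, 11.355]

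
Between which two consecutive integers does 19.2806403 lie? 19 and 20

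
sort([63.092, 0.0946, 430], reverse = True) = [430, 63.092, 0.0946]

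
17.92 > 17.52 True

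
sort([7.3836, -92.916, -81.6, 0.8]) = [-92.916, -81.6, 0.8, 7.3836]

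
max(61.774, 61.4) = 61.774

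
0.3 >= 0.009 True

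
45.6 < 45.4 False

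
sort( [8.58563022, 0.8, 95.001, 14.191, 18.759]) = [0.8, 8.58563022, 14.191, 18.759, 95.001]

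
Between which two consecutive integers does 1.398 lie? 1 and 2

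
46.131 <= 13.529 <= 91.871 False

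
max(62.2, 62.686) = 62.686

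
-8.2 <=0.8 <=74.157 True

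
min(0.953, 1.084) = 0.953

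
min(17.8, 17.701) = 17.701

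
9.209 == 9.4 False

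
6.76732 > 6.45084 True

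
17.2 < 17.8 True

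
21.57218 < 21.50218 False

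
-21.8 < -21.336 True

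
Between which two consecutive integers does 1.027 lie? 1 and 2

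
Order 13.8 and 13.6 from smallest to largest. 13.6, 13.8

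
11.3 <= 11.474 True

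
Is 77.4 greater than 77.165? Yes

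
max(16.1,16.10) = 16.10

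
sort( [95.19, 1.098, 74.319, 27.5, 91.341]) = [1.098, 27.5, 74.319, 91.341, 95.19]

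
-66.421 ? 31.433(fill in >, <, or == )<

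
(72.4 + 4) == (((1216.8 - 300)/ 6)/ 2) True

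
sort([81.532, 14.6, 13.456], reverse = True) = [81.532, 14.6, 13.456]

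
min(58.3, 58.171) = 58.171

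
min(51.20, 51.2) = 51.20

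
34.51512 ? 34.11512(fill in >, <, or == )>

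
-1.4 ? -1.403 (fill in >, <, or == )>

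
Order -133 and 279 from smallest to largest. -133, 279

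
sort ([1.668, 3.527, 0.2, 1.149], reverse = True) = [3.527, 1.668, 1.149, 0.2]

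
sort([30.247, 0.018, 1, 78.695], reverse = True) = [78.695, 30.247, 1, 0.018]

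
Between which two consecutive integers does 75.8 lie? 75 and 76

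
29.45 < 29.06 False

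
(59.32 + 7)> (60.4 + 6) False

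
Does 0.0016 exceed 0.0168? No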